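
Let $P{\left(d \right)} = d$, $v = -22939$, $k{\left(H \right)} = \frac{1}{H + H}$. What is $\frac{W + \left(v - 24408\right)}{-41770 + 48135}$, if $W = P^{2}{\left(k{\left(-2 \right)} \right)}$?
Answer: $- \frac{757551}{101840} \approx -7.4386$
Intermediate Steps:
$k{\left(H \right)} = \frac{1}{2 H}$
$W = \frac{1}{16}$ ($W = \left(\frac{1}{2 \left(-2\right)}\right)^{2} = \left(\frac{1}{2} \left(- \frac{1}{2}\right)\right)^{2} = \left(- \frac{1}{4}\right)^{2} = \frac{1}{16} \approx 0.0625$)
$\frac{W + \left(v - 24408\right)}{-41770 + 48135} = \frac{\frac{1}{16} - 47347}{-41770 + 48135} = \frac{\frac{1}{16} - 47347}{6365} = \left(- \frac{757551}{16}\right) \frac{1}{6365} = - \frac{757551}{101840}$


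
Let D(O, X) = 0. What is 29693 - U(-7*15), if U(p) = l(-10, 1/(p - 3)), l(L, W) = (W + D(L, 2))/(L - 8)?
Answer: 57723191/1944 ≈ 29693.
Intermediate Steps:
l(L, W) = W/(-8 + L) (l(L, W) = (W + 0)/(L - 8) = W/(-8 + L))
U(p) = -1/(18*(-3 + p)) (U(p) = 1/((p - 3)*(-8 - 10)) = 1/((-3 + p)*(-18)) = -1/18/(-3 + p) = -1/(18*(-3 + p)))
29693 - U(-7*15) = 29693 - (-1)/(-54 + 18*(-7*15)) = 29693 - (-1)/(-54 + 18*(-105)) = 29693 - (-1)/(-54 - 1890) = 29693 - (-1)/(-1944) = 29693 - (-1)*(-1)/1944 = 29693 - 1*1/1944 = 29693 - 1/1944 = 57723191/1944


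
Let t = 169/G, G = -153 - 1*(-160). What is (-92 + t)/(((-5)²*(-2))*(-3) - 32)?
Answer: -475/826 ≈ -0.57506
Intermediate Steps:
G = 7 (G = -153 + 160 = 7)
t = 169/7 ≈ 24.143
(-92 + t)/(((-5)²*(-2))*(-3) - 32) = (-92 + 169/7)/(((-5)²*(-2))*(-3) - 32) = -475/(7*((25*(-2))*(-3) - 32)) = -475/(7*(-50*(-3) - 32)) = -475/(7*(150 - 32)) = -475/7/118 = -475/7*1/118 = -475/826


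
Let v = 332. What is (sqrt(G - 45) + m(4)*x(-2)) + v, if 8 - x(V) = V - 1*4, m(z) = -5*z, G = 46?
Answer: 53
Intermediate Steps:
x(V) = 12 - V (x(V) = 8 - (V - 1*4) = 8 - (V - 4) = 8 - (-4 + V) = 8 + (4 - V) = 12 - V)
(sqrt(G - 45) + m(4)*x(-2)) + v = (sqrt(46 - 45) + (-5*4)*(12 - 1*(-2))) + 332 = (sqrt(1) - 20*(12 + 2)) + 332 = (1 - 20*14) + 332 = (1 - 280) + 332 = -279 + 332 = 53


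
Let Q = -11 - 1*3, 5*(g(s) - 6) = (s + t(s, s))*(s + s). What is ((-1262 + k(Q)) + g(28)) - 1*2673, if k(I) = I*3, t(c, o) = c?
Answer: -16719/5 ≈ -3343.8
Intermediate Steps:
g(s) = 6 + 4*s²/5 (g(s) = 6 + ((s + s)*(s + s))/5 = 6 + ((2*s)*(2*s))/5 = 6 + (4*s²)/5 = 6 + 4*s²/5)
Q = -14 (Q = -11 - 3 = -14)
k(I) = 3*I
((-1262 + k(Q)) + g(28)) - 1*2673 = ((-1262 + 3*(-14)) + (6 + (⅘)*28²)) - 1*2673 = ((-1262 - 42) + (6 + (⅘)*784)) - 2673 = (-1304 + (6 + 3136/5)) - 2673 = (-1304 + 3166/5) - 2673 = -3354/5 - 2673 = -16719/5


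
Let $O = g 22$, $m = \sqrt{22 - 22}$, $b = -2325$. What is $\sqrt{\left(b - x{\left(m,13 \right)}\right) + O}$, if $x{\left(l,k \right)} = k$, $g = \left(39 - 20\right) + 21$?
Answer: $27 i \sqrt{2} \approx 38.184 i$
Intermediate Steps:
$g = 40$ ($g = 19 + 21 = 40$)
$m = 0$ ($m = \sqrt{0} = 0$)
$O = 880$ ($O = 40 \cdot 22 = 880$)
$\sqrt{\left(b - x{\left(m,13 \right)}\right) + O} = \sqrt{\left(-2325 - 13\right) + 880} = \sqrt{-2338 + 880} = \sqrt{-1458} = 27 i \sqrt{2}$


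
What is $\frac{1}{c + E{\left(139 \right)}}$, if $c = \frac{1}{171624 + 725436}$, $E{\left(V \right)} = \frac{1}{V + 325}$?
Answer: $\frac{104058960}{224381} \approx 463.76$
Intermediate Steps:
$E{\left(V \right)} = \frac{1}{325 + V}$
$c = \frac{1}{897060} \approx 1.1148 \cdot 10^{-6}$
$\frac{1}{c + E{\left(139 \right)}} = \frac{1}{\frac{1}{897060} + \frac{1}{325 + 139}} = \frac{1}{\frac{1}{897060} + \frac{1}{464}} = \frac{1}{\frac{224381}{104058960}} = \frac{104058960}{224381}$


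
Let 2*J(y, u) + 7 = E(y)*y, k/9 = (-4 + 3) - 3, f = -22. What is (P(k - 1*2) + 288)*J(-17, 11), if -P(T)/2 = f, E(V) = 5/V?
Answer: -332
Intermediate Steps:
k = -36 (k = 9*((-4 + 3) - 3) = 9*(-1 - 3) = 9*(-4) = -36)
J(y, u) = -1 (J(y, u) = -7/2 + ((5/y)*y)/2 = -7/2 + (½)*5 = -7/2 + 5/2 = -1)
P(T) = 44 (P(T) = -2*(-22) = 44)
(P(k - 1*2) + 288)*J(-17, 11) = (44 + 288)*(-1) = 332*(-1) = -332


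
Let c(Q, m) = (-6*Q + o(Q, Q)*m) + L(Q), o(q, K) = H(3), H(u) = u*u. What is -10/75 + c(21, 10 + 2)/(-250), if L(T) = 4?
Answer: -29/375 ≈ -0.077333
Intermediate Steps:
H(u) = u**2
o(q, K) = 9 (o(q, K) = 3**2 = 9)
c(Q, m) = 4 - 6*Q + 9*m (c(Q, m) = (-6*Q + 9*m) + 4 = 4 - 6*Q + 9*m)
-10/75 + c(21, 10 + 2)/(-250) = -10/75 + (4 - 6*21 + 9*(10 + 2))/(-250) = -10*1/75 + (4 - 126 + 9*12)*(-1/250) = -2/15 + (4 - 126 + 108)*(-1/250) = -2/15 - 14*(-1/250) = -2/15 + 7/125 = -29/375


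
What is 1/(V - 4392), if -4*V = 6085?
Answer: -4/23653 ≈ -0.00016911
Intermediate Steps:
V = -6085/4 (V = -¼*6085 = -6085/4 ≈ -1521.3)
1/(V - 4392) = 1/(-6085/4 - 4392) = 1/(-23653/4) = -4/23653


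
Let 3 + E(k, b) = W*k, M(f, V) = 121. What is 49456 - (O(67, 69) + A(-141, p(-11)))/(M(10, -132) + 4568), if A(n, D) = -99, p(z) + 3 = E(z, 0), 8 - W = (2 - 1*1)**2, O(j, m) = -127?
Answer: 231899410/4689 ≈ 49456.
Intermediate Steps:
W = 7 (W = 8 - (2 - 1*1)**2 = 8 - (2 - 1)**2 = 8 - 1*1**2 = 8 - 1*1 = 8 - 1 = 7)
E(k, b) = -3 + 7*k
p(z) = -6 + 7*z (p(z) = -3 + (-3 + 7*z) = -6 + 7*z)
49456 - (O(67, 69) + A(-141, p(-11)))/(M(10, -132) + 4568) = 49456 - (-127 - 99)/(121 + 4568) = 49456 - (-226)/4689 = 49456 - 1*(-226/4689) = 49456 + 226/4689 = 231899410/4689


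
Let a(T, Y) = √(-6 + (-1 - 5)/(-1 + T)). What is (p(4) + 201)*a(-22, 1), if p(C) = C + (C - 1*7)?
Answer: 404*I*√759/23 ≈ 483.92*I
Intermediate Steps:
p(C) = -7 + 2*C (p(C) = C + (C - 7) = C + (-7 + C) = -7 + 2*C)
a(T, Y) = √(-6 - 6/(-1 + T))
(p(4) + 201)*a(-22, 1) = ((-7 + 2*4) + 201)*(√6*√(-1*(-22)/(-1 - 22))) = ((-7 + 8) + 201)*(√6*√(-1*(-22)/(-23))) = (1 + 201)*(√6*√(-1*(-22)*(-1/23))) = 202*(√6*√(-22/23)) = 202*(√6*(I*√506/23)) = 202*(2*I*√759/23) = 404*I*√759/23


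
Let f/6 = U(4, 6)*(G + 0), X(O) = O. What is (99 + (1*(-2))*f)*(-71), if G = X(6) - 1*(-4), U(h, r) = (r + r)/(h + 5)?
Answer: 4331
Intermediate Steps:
U(h, r) = 2*r/(5 + h) (U(h, r) = (2*r)/(5 + h) = 2*r/(5 + h))
G = 10 (G = 6 - 1*(-4) = 6 + 4 = 10)
f = 80 (f = 6*((2*6/(5 + 4))*(10 + 0)) = 6*((2*6/9)*10) = 6*((2*6*(⅑))*10) = 6*((4/3)*10) = 6*(40/3) = 80)
(99 + (1*(-2))*f)*(-71) = (99 + (1*(-2))*80)*(-71) = (99 - 2*80)*(-71) = (99 - 160)*(-71) = -61*(-71) = 4331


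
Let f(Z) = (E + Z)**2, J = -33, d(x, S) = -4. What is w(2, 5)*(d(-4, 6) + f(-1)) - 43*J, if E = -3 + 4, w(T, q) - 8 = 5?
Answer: 1367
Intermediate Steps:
w(T, q) = 13 (w(T, q) = 8 + 5 = 13)
E = 1
f(Z) = (1 + Z)**2
w(2, 5)*(d(-4, 6) + f(-1)) - 43*J = 13*(-4 + (1 - 1)**2) - 43*(-33) = 13*(-4 + 0**2) + 1419 = 13*(-4 + 0) + 1419 = 13*(-4) + 1419 = -52 + 1419 = 1367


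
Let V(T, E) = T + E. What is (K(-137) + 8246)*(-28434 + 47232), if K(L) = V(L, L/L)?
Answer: 152451780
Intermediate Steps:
V(T, E) = E + T
K(L) = 1 + L (K(L) = L/L + L = 1 + L)
(K(-137) + 8246)*(-28434 + 47232) = ((1 - 137) + 8246)*(-28434 + 47232) = (-136 + 8246)*18798 = 8110*18798 = 152451780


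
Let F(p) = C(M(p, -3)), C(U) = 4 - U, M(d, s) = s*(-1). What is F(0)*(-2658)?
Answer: -2658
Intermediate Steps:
M(d, s) = -s
F(p) = 1 (F(p) = 4 - (-1)*(-3) = 4 - 1*3 = 4 - 3 = 1)
F(0)*(-2658) = 1*(-2658) = -2658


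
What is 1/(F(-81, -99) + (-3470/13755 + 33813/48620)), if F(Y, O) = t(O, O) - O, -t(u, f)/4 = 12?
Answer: 605220/31134443 ≈ 0.019439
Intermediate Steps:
t(u, f) = -48 (t(u, f) = -4*12 = -48)
F(Y, O) = -48 - O
1/(F(-81, -99) + (-3470/13755 + 33813/48620)) = 1/((-48 - 1*(-99)) + (-3470/13755 + 33813/48620)) = 1/((-48 + 99) + (-3470*1/13755 + 33813*(1/48620))) = 1/(51 + (-694/2751 + 153/220)) = 1/(51 + 268223/605220) = 1/(31134443/605220) = 605220/31134443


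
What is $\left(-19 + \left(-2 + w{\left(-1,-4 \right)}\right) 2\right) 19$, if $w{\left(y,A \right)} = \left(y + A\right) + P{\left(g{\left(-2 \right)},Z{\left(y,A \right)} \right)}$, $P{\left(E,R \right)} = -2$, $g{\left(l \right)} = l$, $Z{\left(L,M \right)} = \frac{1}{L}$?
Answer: $-703$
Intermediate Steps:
$w{\left(y,A \right)} = -2 + A + y$ ($w{\left(y,A \right)} = \left(y + A\right) - 2 = \left(A + y\right) - 2 = -2 + A + y$)
$\left(-19 + \left(-2 + w{\left(-1,-4 \right)}\right) 2\right) 19 = \left(-19 + \left(-2 - 7\right) 2\right) 19 = \left(-19 - 18\right) 19 = \left(-37\right) 19 = -703$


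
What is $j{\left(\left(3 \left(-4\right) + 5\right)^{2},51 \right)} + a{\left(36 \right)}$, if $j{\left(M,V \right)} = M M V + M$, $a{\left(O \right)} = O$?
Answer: $122536$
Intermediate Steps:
$j{\left(M,V \right)} = M + V M^{2}$ ($j{\left(M,V \right)} = M^{2} V + M = V M^{2} + M = M + V M^{2}$)
$j{\left(\left(3 \left(-4\right) + 5\right)^{2},51 \right)} + a{\left(36 \right)} = \left(3 \left(-4\right) + 5\right)^{2} \left(1 + \left(3 \left(-4\right) + 5\right)^{2} \cdot 51\right) + 36 = \left(-12 + 5\right)^{2} \left(1 + \left(-12 + 5\right)^{2} \cdot 51\right) + 36 = \left(-7\right)^{2} \left(1 + \left(-7\right)^{2} \cdot 51\right) + 36 = 49 \left(1 + 49 \cdot 51\right) + 36 = 49 \left(1 + 2499\right) + 36 = 49 \cdot 2500 + 36 = 122500 + 36 = 122536$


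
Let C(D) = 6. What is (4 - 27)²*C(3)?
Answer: 3174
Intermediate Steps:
(4 - 27)²*C(3) = (4 - 27)²*6 = (-23)²*6 = 529*6 = 3174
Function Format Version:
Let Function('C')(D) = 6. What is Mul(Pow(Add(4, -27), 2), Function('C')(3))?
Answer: 3174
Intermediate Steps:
Mul(Pow(Add(4, -27), 2), Function('C')(3)) = Mul(Pow(Add(4, -27), 2), 6) = Mul(Pow(-23, 2), 6) = Mul(529, 6) = 3174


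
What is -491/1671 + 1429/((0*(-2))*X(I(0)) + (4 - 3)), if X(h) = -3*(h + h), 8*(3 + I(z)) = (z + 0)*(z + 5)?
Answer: 2387368/1671 ≈ 1428.7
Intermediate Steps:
I(z) = -3 + z*(5 + z)/8 (I(z) = -3 + ((z + 0)*(z + 5))/8 = -3 + (z*(5 + z))/8 = -3 + z*(5 + z)/8)
X(h) = -6*h
-491/1671 + 1429/((0*(-2))*X(I(0)) + (4 - 3)) = -491/1671 + 1429/((0*(-2))*(-6*(-3 + (1/8)*0**2 + (5/8)*0)) + (4 - 3)) = -491*1/1671 + 1429/(0*(-6*(-3 + (1/8)*0 + 0)) + 1) = -491/1671 + 1429/(0*(-6*(-3 + 0 + 0)) + 1) = -491/1671 + 1429/(0*(-6*(-3)) + 1) = -491/1671 + 1429/(0*18 + 1) = -491/1671 + 1429/(0 + 1) = -491/1671 + 1429/1 = -491/1671 + 1429*1 = -491/1671 + 1429 = 2387368/1671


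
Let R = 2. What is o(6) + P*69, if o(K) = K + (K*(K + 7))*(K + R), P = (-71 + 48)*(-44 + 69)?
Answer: -39045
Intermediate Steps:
P = -575 (P = -23*25 = -575)
o(K) = K + K*(2 + K)*(7 + K) (o(K) = K + (K*(K + 7))*(K + 2) = K + (K*(7 + K))*(2 + K) = K + K*(2 + K)*(7 + K))
o(6) + P*69 = 6*(15 + 6² + 9*6) - 575*69 = 6*(15 + 36 + 54) - 39675 = 6*105 - 39675 = 630 - 39675 = -39045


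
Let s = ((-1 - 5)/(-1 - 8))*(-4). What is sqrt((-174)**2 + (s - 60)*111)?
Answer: 2*sqrt(5830) ≈ 152.71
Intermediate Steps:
s = -8/3 (s = -6/(-9)*(-4) = -6*(-1/9)*(-4) = (2/3)*(-4) = -8/3 ≈ -2.6667)
sqrt((-174)**2 + (s - 60)*111) = sqrt((-174)**2 + (-8/3 - 60)*111) = sqrt(30276 - 188/3*111) = sqrt(30276 - 6956) = sqrt(23320) = 2*sqrt(5830)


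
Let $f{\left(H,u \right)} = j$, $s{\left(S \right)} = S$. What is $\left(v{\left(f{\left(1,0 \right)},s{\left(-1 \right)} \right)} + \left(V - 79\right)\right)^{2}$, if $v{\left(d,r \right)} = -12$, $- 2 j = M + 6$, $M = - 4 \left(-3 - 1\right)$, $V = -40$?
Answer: $17161$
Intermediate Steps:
$M = 16$ ($M = \left(-4\right) \left(-4\right) = 16$)
$j = -11$ ($j = - \frac{16 + 6}{2} = \left(- \frac{1}{2}\right) 22 = -11$)
$f{\left(H,u \right)} = -11$
$\left(v{\left(f{\left(1,0 \right)},s{\left(-1 \right)} \right)} + \left(V - 79\right)\right)^{2} = \left(-12 - 119\right)^{2} = \left(-131\right)^{2} = 17161$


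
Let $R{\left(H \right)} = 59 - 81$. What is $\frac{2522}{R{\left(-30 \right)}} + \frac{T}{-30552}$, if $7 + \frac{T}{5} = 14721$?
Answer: $- \frac{19667671}{168036} \approx -117.04$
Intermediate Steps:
$R{\left(H \right)} = -22$
$T = 73570$ ($T = -35 + 5 \cdot 14721 = -35 + 73605 = 73570$)
$\frac{2522}{R{\left(-30 \right)}} + \frac{T}{-30552} = \frac{2522}{-22} + \frac{73570}{-30552} = 2522 \left(- \frac{1}{22}\right) + 73570 \left(- \frac{1}{30552}\right) = - \frac{1261}{11} - \frac{36785}{15276} = - \frac{19667671}{168036}$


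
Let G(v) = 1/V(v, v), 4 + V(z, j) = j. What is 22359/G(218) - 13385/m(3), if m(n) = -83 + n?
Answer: 76559893/16 ≈ 4.7850e+6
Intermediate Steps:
V(z, j) = -4 + j
G(v) = 1/(-4 + v)
22359/G(218) - 13385/m(3) = 22359/(1/(-4 + 218)) - 13385/(-83 + 3) = 22359/(1/214) - 13385/(-80) = 22359/(1/214) - 13385*(-1/80) = 22359*214 + 2677/16 = 4784826 + 2677/16 = 76559893/16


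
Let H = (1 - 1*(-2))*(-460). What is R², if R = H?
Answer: 1904400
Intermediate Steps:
H = -1380 (H = (1 + 2)*(-460) = 3*(-460) = -1380)
R = -1380
R² = (-1380)² = 1904400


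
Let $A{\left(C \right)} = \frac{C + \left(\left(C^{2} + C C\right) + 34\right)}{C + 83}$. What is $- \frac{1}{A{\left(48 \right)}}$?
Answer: $- \frac{131}{4690} \approx -0.027932$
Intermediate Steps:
$A{\left(C \right)} = \frac{34 + C + 2 C^{2}}{83 + C}$ ($A{\left(C \right)} = \frac{C + \left(\left(C^{2} + C^{2}\right) + 34\right)}{83 + C} = \frac{C + \left(2 C^{2} + 34\right)}{83 + C} = \frac{C + \left(34 + 2 C^{2}\right)}{83 + C} = \frac{34 + C + 2 C^{2}}{83 + C}$)
$- \frac{1}{A{\left(48 \right)}} = - \frac{1}{\frac{1}{83 + 48} \left(34 + 48 + 2 \cdot 48^{2}\right)} = - \frac{1}{\frac{1}{131} \left(34 + 48 + 2 \cdot 2304\right)} = - \frac{1}{\frac{1}{131} \left(34 + 48 + 4608\right)} = - \frac{1}{\frac{1}{131} \cdot 4690} = - \frac{1}{\frac{4690}{131}} = \left(-1\right) \frac{131}{4690} = - \frac{131}{4690}$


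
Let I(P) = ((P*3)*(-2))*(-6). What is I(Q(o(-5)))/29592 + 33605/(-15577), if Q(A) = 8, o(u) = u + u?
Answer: -13749347/6402147 ≈ -2.1476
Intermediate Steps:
o(u) = 2*u
I(P) = 36*P (I(P) = ((3*P)*(-2))*(-6) = -6*P*(-6) = 36*P)
I(Q(o(-5)))/29592 + 33605/(-15577) = (36*8)/29592 + 33605/(-15577) = 288*(1/29592) + 33605*(-1/15577) = 4/411 - 33605/15577 = -13749347/6402147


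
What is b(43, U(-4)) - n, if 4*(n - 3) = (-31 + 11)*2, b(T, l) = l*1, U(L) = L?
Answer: 3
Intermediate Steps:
b(T, l) = l
n = -7 (n = 3 + ((-31 + 11)*2)/4 = 3 + (-20*2)/4 = 3 + (¼)*(-40) = 3 - 10 = -7)
b(43, U(-4)) - n = -4 - 1*(-7) = -4 + 7 = 3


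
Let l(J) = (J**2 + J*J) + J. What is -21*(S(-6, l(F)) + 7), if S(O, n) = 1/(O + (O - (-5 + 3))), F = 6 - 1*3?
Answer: -1449/10 ≈ -144.90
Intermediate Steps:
F = 3 (F = 6 - 3 = 3)
l(J) = J + 2*J**2 (l(J) = (J**2 + J**2) + J = 2*J**2 + J = J + 2*J**2)
S(O, n) = 1/(2 + 2*O) (S(O, n) = 1/(O + (O - 1*(-2))) = 1/(O + (O + 2)) = 1/(O + (2 + O)) = 1/(2 + 2*O))
-21*(S(-6, l(F)) + 7) = -21*(1/(2*(1 - 6)) + 7) = -21*((1/2)/(-5) + 7) = -21*((1/2)*(-1/5) + 7) = -21*(-1/10 + 7) = -21*69/10 = -1449/10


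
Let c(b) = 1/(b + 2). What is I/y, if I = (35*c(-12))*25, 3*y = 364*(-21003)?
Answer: 25/728104 ≈ 3.4336e-5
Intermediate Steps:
c(b) = 1/(2 + b)
y = -2548364 (y = (364*(-21003))/3 = (1/3)*(-7645092) = -2548364)
I = -175/2 (I = (35/(2 - 12))*25 = (35/(-10))*25 = (35*(-1/10))*25 = -7/2*25 = -175/2 ≈ -87.500)
I/y = -175/2/(-2548364) = -175/2*(-1/2548364) = 25/728104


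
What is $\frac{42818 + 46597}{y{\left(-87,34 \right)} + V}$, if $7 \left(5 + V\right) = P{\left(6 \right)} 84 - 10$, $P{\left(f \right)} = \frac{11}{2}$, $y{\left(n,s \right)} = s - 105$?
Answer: $- \frac{125181}{16} \approx -7823.8$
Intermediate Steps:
$y{\left(n,s \right)} = -105 + s$
$P{\left(f \right)} = \frac{11}{2}$ ($P{\left(f \right)} = 11 \cdot \frac{1}{2} = \frac{11}{2}$)
$V = \frac{417}{7}$ ($V = -5 + \frac{\frac{11}{2} \cdot 84 - 10}{7} = -5 + \frac{462 - 10}{7} = -5 + \frac{1}{7} \cdot 452 = -5 + \frac{452}{7} = \frac{417}{7} \approx 59.571$)
$\frac{42818 + 46597}{y{\left(-87,34 \right)} + V} = \frac{42818 + 46597}{\left(-105 + 34\right) + \frac{417}{7}} = \frac{89415}{-71 + \frac{417}{7}} = \frac{89415}{- \frac{80}{7}} = 89415 \left(- \frac{7}{80}\right) = - \frac{125181}{16}$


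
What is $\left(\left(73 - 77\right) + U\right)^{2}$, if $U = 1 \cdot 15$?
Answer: $121$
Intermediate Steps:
$U = 15$
$\left(\left(73 - 77\right) + U\right)^{2} = \left(\left(73 - 77\right) + 15\right)^{2} = \left(-4 + 15\right)^{2} = 11^{2} = 121$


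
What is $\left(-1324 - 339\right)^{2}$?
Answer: $2765569$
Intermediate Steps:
$\left(-1324 - 339\right)^{2} = \left(-1663\right)^{2} = 2765569$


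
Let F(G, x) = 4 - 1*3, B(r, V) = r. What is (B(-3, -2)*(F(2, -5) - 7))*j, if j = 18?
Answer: 324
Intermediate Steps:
F(G, x) = 1 (F(G, x) = 4 - 3 = 1)
(B(-3, -2)*(F(2, -5) - 7))*j = -3*(1 - 7)*18 = -3*(-6)*18 = 18*18 = 324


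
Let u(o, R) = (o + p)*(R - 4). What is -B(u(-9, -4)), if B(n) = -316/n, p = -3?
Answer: 79/24 ≈ 3.2917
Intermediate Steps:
u(o, R) = (-4 + R)*(-3 + o) (u(o, R) = (o - 3)*(R - 4) = (-3 + o)*(-4 + R) = (-4 + R)*(-3 + o))
-B(u(-9, -4)) = -(-316)/(12 - 4*(-9) - 3*(-4) - 4*(-9)) = -(-316)/(12 + 36 + 12 + 36) = -(-316)/96 = -1*(-79/24) = 79/24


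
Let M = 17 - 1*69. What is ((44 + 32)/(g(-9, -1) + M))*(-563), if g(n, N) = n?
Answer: 42788/61 ≈ 701.44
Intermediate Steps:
M = -52 (M = 17 - 69 = -52)
((44 + 32)/(g(-9, -1) + M))*(-563) = ((44 + 32)/(-9 - 52))*(-563) = (76/(-61))*(-563) = (76*(-1/61))*(-563) = -76/61*(-563) = 42788/61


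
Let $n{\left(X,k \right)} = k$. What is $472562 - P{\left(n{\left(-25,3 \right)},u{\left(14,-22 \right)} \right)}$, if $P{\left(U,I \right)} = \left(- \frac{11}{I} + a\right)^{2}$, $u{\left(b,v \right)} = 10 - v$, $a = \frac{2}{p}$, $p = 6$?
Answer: $\frac{4355131391}{9216} \approx 4.7256 \cdot 10^{5}$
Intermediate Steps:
$a = \frac{1}{3}$ ($a = \frac{2}{6} = 2 \cdot \frac{1}{6} = \frac{1}{3} \approx 0.33333$)
$P{\left(U,I \right)} = \left(\frac{1}{3} - \frac{11}{I}\right)^{2}$ ($P{\left(U,I \right)} = \left(- \frac{11}{I} + \frac{1}{3}\right)^{2} = \left(\frac{1}{3} - \frac{11}{I}\right)^{2}$)
$472562 - P{\left(n{\left(-25,3 \right)},u{\left(14,-22 \right)} \right)} = 472562 - \frac{\left(-33 + \left(10 - -22\right)\right)^{2}}{9 \left(10 - -22\right)^{2}} = 472562 - \frac{\left(-33 + \left(10 + 22\right)\right)^{2}}{9 \left(10 + 22\right)^{2}} = 472562 - \frac{\left(-33 + 32\right)^{2}}{9 \cdot 1024} = 472562 - \frac{1}{9} \cdot \frac{1}{1024} \left(-1\right)^{2} = 472562 - \frac{1}{9} \cdot \frac{1}{1024} \cdot 1 = 472562 - \frac{1}{9216} = \frac{4355131391}{9216}$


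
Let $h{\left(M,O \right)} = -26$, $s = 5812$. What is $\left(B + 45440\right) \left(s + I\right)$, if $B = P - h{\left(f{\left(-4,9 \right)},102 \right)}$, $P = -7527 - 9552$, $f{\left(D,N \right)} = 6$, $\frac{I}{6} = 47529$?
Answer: $8260219582$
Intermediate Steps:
$I = 285174$ ($I = 6 \cdot 47529 = 285174$)
$P = -17079$ ($P = -7527 - 9552 = -17079$)
$B = -17053$ ($B = -17079 - -26 = -17079 + 26 = -17053$)
$\left(B + 45440\right) \left(s + I\right) = \left(-17053 + 45440\right) \left(5812 + 285174\right) = 28387 \cdot 290986 = 8260219582$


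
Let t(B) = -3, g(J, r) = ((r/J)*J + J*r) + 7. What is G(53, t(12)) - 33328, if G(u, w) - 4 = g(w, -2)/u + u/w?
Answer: -5301292/159 ≈ -33341.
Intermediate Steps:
g(J, r) = 7 + r + J*r (g(J, r) = (r + J*r) + 7 = 7 + r + J*r)
G(u, w) = 4 + u/w + (5 - 2*w)/u (G(u, w) = 4 + ((7 - 2 + w*(-2))/u + u/w) = 4 + ((7 - 2 - 2*w)/u + u/w) = 4 + ((5 - 2*w)/u + u/w) = 4 + (u/w + (5 - 2*w)/u) = 4 + u/w + (5 - 2*w)/u)
G(53, t(12)) - 33328 = (4 + 5/53 + 53/(-3) - 2*(-3)/53) - 33328 = (4 + 5*(1/53) + 53*(-⅓) - 2*(-3)*1/53) - 33328 = (4 + 5/53 - 53/3 + 6/53) - 33328 = -2140/159 - 33328 = -5301292/159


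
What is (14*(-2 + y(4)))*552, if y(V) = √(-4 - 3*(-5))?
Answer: -15456 + 7728*√11 ≈ 10175.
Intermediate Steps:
y(V) = √11 (y(V) = √(-4 + 15) = √11)
(14*(-2 + y(4)))*552 = (14*(-2 + √11))*552 = (-28 + 14*√11)*552 = -15456 + 7728*√11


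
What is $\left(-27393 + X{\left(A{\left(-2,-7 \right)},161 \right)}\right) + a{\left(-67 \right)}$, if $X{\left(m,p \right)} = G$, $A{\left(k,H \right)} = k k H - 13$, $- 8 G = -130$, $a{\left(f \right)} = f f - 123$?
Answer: $- \frac{92043}{4} \approx -23011.0$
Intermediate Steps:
$a{\left(f \right)} = -123 + f^{2}$ ($a{\left(f \right)} = f^{2} - 123 = -123 + f^{2}$)
$G = \frac{65}{4}$ ($G = \left(- \frac{1}{8}\right) \left(-130\right) = \frac{65}{4} \approx 16.25$)
$A{\left(k,H \right)} = -13 + H k^{2}$ ($A{\left(k,H \right)} = k^{2} H - 13 = H k^{2} - 13 = -13 + H k^{2}$)
$X{\left(m,p \right)} = \frac{65}{4}$
$\left(-27393 + X{\left(A{\left(-2,-7 \right)},161 \right)}\right) + a{\left(-67 \right)} = \left(-27393 + \frac{65}{4}\right) - \left(123 - \left(-67\right)^{2}\right) = - \frac{109507}{4} + \left(-123 + 4489\right) = - \frac{109507}{4} + 4366 = - \frac{92043}{4}$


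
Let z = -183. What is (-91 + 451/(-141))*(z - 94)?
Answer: 3679114/141 ≈ 26093.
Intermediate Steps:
(-91 + 451/(-141))*(z - 94) = (-91 + 451/(-141))*(-183 - 94) = (-91 + 451*(-1/141))*(-277) = (-91 - 451/141)*(-277) = -13282/141*(-277) = 3679114/141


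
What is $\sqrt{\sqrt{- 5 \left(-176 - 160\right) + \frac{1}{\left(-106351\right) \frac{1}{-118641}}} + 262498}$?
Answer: $\frac{\sqrt{2968992869192098 + 319053 \sqrt{2112701858519}}}{106351} \approx 512.39$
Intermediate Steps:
$\sqrt{\sqrt{- 5 \left(-176 - 160\right) + \frac{1}{\left(-106351\right) \frac{1}{-118641}}} + 262498} = \sqrt{\sqrt{- 5 \left(-176 - 160\right) + \frac{1}{\left(-106351\right) \left(- \frac{1}{118641}\right)}} + 262498} = \sqrt{\sqrt{\left(-5\right) \left(-336\right) + \frac{1}{\frac{106351}{118641}}} + 262498} = \sqrt{\sqrt{1680 + \frac{118641}{106351}} + 262498} = \sqrt{\sqrt{\frac{178788321}{106351}} + 262498} = \sqrt{\frac{3 \sqrt{2112701858519}}{106351} + 262498} = \sqrt{262498 + \frac{3 \sqrt{2112701858519}}{106351}}$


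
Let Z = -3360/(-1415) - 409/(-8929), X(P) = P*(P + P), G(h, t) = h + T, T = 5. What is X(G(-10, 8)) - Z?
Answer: 120229315/2526907 ≈ 47.580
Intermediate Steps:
G(h, t) = 5 + h (G(h, t) = h + 5 = 5 + h)
X(P) = 2*P² (X(P) = P*(2*P) = 2*P²)
Z = 6116035/2526907 (Z = -3360*(-1/1415) - 409*(-1/8929) = 672/283 + 409/8929 = 6116035/2526907 ≈ 2.4204)
X(G(-10, 8)) - Z = 2*(5 - 10)² - 1*6116035/2526907 = 2*(-5)² - 6116035/2526907 = 2*25 - 6116035/2526907 = 50 - 6116035/2526907 = 120229315/2526907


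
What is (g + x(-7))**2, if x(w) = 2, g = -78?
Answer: 5776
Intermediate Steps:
(g + x(-7))**2 = (-78 + 2)**2 = (-76)**2 = 5776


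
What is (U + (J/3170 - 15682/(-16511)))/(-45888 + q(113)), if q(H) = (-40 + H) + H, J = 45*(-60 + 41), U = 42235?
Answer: -147374000299/159469115916 ≈ -0.92415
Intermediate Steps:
J = -855 (J = 45*(-19) = -855)
q(H) = -40 + 2*H
(U + (J/3170 - 15682/(-16511)))/(-45888 + q(113)) = (42235 + (-855/3170 - 15682/(-16511)))/(-45888 + (-40 + 2*113)) = (42235 + (-855*1/3170 - 15682*(-1/16511)))/(-45888 + (-40 + 226)) = (42235 + (-171/634 + 15682/16511))/(-45888 + 186) = (42235 + 7119007/10467974)/(-45702) = (442122000897/10467974)*(-1/45702) = -147374000299/159469115916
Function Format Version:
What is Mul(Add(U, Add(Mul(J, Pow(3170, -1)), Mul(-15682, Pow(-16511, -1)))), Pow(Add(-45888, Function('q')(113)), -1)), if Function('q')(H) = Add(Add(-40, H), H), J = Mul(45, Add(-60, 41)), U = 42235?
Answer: Rational(-147374000299, 159469115916) ≈ -0.92415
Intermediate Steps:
J = -855 (J = Mul(45, -19) = -855)
Function('q')(H) = Add(-40, Mul(2, H))
Mul(Add(U, Add(Mul(J, Pow(3170, -1)), Mul(-15682, Pow(-16511, -1)))), Pow(Add(-45888, Function('q')(113)), -1)) = Mul(Add(42235, Add(Mul(-855, Pow(3170, -1)), Mul(-15682, Pow(-16511, -1)))), Pow(Add(-45888, Add(-40, Mul(2, 113))), -1)) = Mul(Add(42235, Add(Mul(-855, Rational(1, 3170)), Mul(-15682, Rational(-1, 16511)))), Pow(Add(-45888, Add(-40, 226)), -1)) = Mul(Add(42235, Add(Rational(-171, 634), Rational(15682, 16511))), Pow(Add(-45888, 186), -1)) = Mul(Add(42235, Rational(7119007, 10467974)), Pow(-45702, -1)) = Mul(Rational(442122000897, 10467974), Rational(-1, 45702)) = Rational(-147374000299, 159469115916)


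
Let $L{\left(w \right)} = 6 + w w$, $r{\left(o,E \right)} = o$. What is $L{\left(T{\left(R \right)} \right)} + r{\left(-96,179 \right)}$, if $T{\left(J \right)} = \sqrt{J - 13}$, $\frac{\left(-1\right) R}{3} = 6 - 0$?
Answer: $-121$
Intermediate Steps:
$R = -18$ ($R = - 3 \left(6 - 0\right) = - 3 \left(6 + 0\right) = \left(-3\right) 6 = -18$)
$T{\left(J \right)} = \sqrt{-13 + J}$
$L{\left(w \right)} = 6 + w^{2}$
$L{\left(T{\left(R \right)} \right)} + r{\left(-96,179 \right)} = \left(6 + \left(\sqrt{-13 - 18}\right)^{2}\right) - 96 = \left(6 + \left(\sqrt{-31}\right)^{2}\right) - 96 = \left(6 + \left(i \sqrt{31}\right)^{2}\right) - 96 = \left(6 - 31\right) - 96 = -25 - 96 = -121$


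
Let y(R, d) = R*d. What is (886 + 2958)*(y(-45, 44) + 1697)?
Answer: -1087852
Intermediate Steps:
(886 + 2958)*(y(-45, 44) + 1697) = (886 + 2958)*(-45*44 + 1697) = 3844*(-1980 + 1697) = 3844*(-283) = -1087852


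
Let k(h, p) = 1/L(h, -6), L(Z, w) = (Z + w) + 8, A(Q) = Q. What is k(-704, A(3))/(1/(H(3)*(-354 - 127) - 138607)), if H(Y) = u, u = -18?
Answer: 129949/702 ≈ 185.11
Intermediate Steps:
L(Z, w) = 8 + Z + w
H(Y) = -18
k(h, p) = 1/(2 + h) (k(h, p) = 1/(8 + h - 6) = 1/(2 + h))
k(-704, A(3))/(1/(H(3)*(-354 - 127) - 138607)) = 1/((2 - 704)*(1/(-18*(-354 - 127) - 138607))) = 1/((-702)*(1/(-18*(-481) - 138607))) = -1/(702*(1/(8658 - 138607))) = -1/(702*(1/(-129949))) = -1/(702*(-1/129949)) = -1/702*(-129949) = 129949/702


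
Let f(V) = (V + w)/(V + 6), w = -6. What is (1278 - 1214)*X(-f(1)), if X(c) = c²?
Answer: 1600/49 ≈ 32.653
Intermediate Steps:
f(V) = (-6 + V)/(6 + V) (f(V) = (V - 6)/(V + 6) = (-6 + V)/(6 + V))
(1278 - 1214)*X(-f(1)) = (1278 - 1214)*(-(-6 + 1)/(6 + 1))² = 64*(-(-5)/7)² = 64*(-1*(-5/7))² = 64*(5/7)² = 64*(25/49) = 1600/49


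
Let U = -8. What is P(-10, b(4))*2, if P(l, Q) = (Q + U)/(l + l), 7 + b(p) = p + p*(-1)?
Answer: 3/2 ≈ 1.5000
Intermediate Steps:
b(p) = -7 (b(p) = -7 + (p + p*(-1)) = -7 + (p - p) = -7 + 0 = -7)
P(l, Q) = (-8 + Q)/(2*l) (P(l, Q) = (Q - 8)/(l + l) = (-8 + Q)/((2*l)) = (-8 + Q)*(1/(2*l)) = (-8 + Q)/(2*l))
P(-10, b(4))*2 = ((½)*(-8 - 7)/(-10))*2 = ((½)*(-⅒)*(-15))*2 = (¾)*2 = 3/2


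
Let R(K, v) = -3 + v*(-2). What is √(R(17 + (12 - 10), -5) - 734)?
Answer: I*√727 ≈ 26.963*I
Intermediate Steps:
R(K, v) = -3 - 2*v
√(R(17 + (12 - 10), -5) - 734) = √((-3 - 2*(-5)) - 734) = √((-3 + 10) - 734) = √(7 - 734) = √(-727) = I*√727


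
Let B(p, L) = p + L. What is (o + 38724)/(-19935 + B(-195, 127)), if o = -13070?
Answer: -25654/20003 ≈ -1.2825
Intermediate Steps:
B(p, L) = L + p
(o + 38724)/(-19935 + B(-195, 127)) = (-13070 + 38724)/(-19935 + (127 - 195)) = 25654/(-19935 - 68) = 25654/(-20003) = 25654*(-1/20003) = -25654/20003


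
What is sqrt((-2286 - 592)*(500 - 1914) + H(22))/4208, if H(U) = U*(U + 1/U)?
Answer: sqrt(4069977)/4208 ≈ 0.47942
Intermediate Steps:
sqrt((-2286 - 592)*(500 - 1914) + H(22))/4208 = sqrt((-2286 - 592)*(500 - 1914) + (1 + 22**2))/4208 = sqrt(-2878*(-1414) + (1 + 484))*(1/4208) = sqrt(4069492 + 485)*(1/4208) = sqrt(4069977)*(1/4208) = sqrt(4069977)/4208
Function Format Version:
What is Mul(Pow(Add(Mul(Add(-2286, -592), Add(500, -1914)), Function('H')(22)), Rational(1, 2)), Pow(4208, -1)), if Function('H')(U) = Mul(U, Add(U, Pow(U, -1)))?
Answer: Mul(Rational(1, 4208), Pow(4069977, Rational(1, 2))) ≈ 0.47942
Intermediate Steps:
Mul(Pow(Add(Mul(Add(-2286, -592), Add(500, -1914)), Function('H')(22)), Rational(1, 2)), Pow(4208, -1)) = Mul(Pow(Add(Mul(Add(-2286, -592), Add(500, -1914)), Add(1, Pow(22, 2))), Rational(1, 2)), Pow(4208, -1)) = Mul(Pow(Add(Mul(-2878, -1414), Add(1, 484)), Rational(1, 2)), Rational(1, 4208)) = Mul(Pow(Add(4069492, 485), Rational(1, 2)), Rational(1, 4208)) = Mul(Pow(4069977, Rational(1, 2)), Rational(1, 4208)) = Mul(Rational(1, 4208), Pow(4069977, Rational(1, 2)))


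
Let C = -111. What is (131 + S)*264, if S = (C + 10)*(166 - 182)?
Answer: 461208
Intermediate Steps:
S = 1616 (S = (-111 + 10)*(166 - 182) = -101*(-16) = 1616)
(131 + S)*264 = (131 + 1616)*264 = 1747*264 = 461208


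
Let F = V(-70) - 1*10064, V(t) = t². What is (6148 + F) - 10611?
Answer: -9627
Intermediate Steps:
F = -5164 (F = (-70)² - 1*10064 = 4900 - 10064 = -5164)
(6148 + F) - 10611 = (6148 - 5164) - 10611 = 984 - 10611 = -9627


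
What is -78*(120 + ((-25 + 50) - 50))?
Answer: -7410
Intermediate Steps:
-78*(120 + ((-25 + 50) - 50)) = -78*(120 + (25 - 50)) = -78*(120 - 25) = -78*95 = -7410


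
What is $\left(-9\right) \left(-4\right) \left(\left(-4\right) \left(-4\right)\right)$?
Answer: $576$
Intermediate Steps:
$\left(-9\right) \left(-4\right) \left(\left(-4\right) \left(-4\right)\right) = 36 \cdot 16 = 576$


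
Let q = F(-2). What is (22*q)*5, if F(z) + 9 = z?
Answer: -1210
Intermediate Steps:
F(z) = -9 + z
q = -11 (q = -9 - 2 = -11)
(22*q)*5 = (22*(-11))*5 = -242*5 = -1210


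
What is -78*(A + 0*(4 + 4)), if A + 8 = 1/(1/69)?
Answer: -4758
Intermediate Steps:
A = 61 (A = -8 + 1/(1/69) = -8 + 69 = 61)
-78*(A + 0*(4 + 4)) = -78*(61 + 0*(4 + 4)) = -78*(61 + 0*8) = -78*(61 + 0) = -78*61 = -4758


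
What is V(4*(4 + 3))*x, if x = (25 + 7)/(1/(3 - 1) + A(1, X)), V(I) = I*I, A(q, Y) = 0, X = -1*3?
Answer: 50176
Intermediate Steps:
X = -3
V(I) = I²
x = 64 (x = (25 + 7)/(1/(3 - 1) + 0) = 32/(1/2 + 0) = 32/(½ + 0) = 32/(½) = 32*2 = 64)
V(4*(4 + 3))*x = (4*(4 + 3))²*64 = (4*7)²*64 = 28²*64 = 784*64 = 50176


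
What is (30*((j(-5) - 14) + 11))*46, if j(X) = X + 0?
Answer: -11040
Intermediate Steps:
j(X) = X
(30*((j(-5) - 14) + 11))*46 = (30*((-5 - 14) + 11))*46 = (30*(-19 + 11))*46 = (30*(-8))*46 = -240*46 = -11040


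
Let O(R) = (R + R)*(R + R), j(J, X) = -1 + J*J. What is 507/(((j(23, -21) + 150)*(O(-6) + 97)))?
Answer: 169/54466 ≈ 0.0031029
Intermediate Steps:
j(J, X) = -1 + J²
O(R) = 4*R² (O(R) = (2*R)*(2*R) = 4*R²)
507/(((j(23, -21) + 150)*(O(-6) + 97))) = 507/((((-1 + 23²) + 150)*(4*(-6)² + 97))) = 507/((((-1 + 529) + 150)*(4*36 + 97))) = 507/(((528 + 150)*(144 + 97))) = 507/((678*241)) = 507/163398 = 507*(1/163398) = 169/54466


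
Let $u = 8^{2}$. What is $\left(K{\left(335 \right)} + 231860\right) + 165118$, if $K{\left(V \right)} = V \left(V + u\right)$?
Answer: $530643$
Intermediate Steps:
$u = 64$
$K{\left(V \right)} = V \left(64 + V\right)$ ($K{\left(V \right)} = V \left(V + 64\right) = V \left(64 + V\right)$)
$\left(K{\left(335 \right)} + 231860\right) + 165118 = \left(335 \left(64 + 335\right) + 231860\right) + 165118 = \left(335 \cdot 399 + 231860\right) + 165118 = \left(133665 + 231860\right) + 165118 = 365525 + 165118 = 530643$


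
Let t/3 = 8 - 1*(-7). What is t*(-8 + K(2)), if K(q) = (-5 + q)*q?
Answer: -630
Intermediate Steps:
t = 45 (t = 3*(8 - 1*(-7)) = 3*(8 + 7) = 3*15 = 45)
K(q) = q*(-5 + q)
t*(-8 + K(2)) = 45*(-8 + 2*(-5 + 2)) = 45*(-8 + 2*(-3)) = 45*(-8 - 6) = 45*(-14) = -630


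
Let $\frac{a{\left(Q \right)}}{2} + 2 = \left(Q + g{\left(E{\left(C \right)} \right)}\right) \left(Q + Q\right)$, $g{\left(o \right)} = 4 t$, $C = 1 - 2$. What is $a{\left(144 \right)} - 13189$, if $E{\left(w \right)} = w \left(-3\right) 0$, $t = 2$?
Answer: $74359$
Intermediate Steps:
$C = -1$
$E{\left(w \right)} = 0$ ($E{\left(w \right)} = - 3 w 0 = 0$)
$g{\left(o \right)} = 8$ ($g{\left(o \right)} = 4 \cdot 2 = 8$)
$a{\left(Q \right)} = -4 + 4 Q \left(8 + Q\right)$ ($a{\left(Q \right)} = -4 + 2 \left(Q + 8\right) \left(Q + Q\right) = -4 + 2 \left(8 + Q\right) 2 Q = -4 + 2 \cdot 2 Q \left(8 + Q\right) = -4 + 4 Q \left(8 + Q\right)$)
$a{\left(144 \right)} - 13189 = \left(-4 + 4 \cdot 144^{2} + 32 \cdot 144\right) - 13189 = \left(-4 + 4 \cdot 20736 + 4608\right) - 13189 = \left(-4 + 82944 + 4608\right) - 13189 = 87548 - 13189 = 74359$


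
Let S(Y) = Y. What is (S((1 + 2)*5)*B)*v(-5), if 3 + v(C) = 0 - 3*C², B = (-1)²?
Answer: -1170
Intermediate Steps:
B = 1
v(C) = -3 - 3*C² (v(C) = -3 + (0 - 3*C²) = -3 - 3*C²)
(S((1 + 2)*5)*B)*v(-5) = (((1 + 2)*5)*1)*(-3 - 3*(-5)²) = ((3*5)*1)*(-3 - 3*25) = (15*1)*(-3 - 75) = 15*(-78) = -1170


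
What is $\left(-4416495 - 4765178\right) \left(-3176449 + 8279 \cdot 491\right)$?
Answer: $-8158283727420$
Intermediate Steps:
$\left(-4416495 - 4765178\right) \left(-3176449 + 8279 \cdot 491\right) = - 9181673 \left(-3176449 + 4064989\right) = \left(-9181673\right) 888540 = -8158283727420$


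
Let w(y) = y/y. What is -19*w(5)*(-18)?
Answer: 342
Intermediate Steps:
w(y) = 1
-19*w(5)*(-18) = -19*1*(-18) = -19*(-18) = 342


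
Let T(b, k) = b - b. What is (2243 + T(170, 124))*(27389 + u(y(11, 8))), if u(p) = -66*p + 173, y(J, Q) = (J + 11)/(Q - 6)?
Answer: 60193148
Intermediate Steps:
y(J, Q) = (11 + J)/(-6 + Q)
u(p) = 173 - 66*p
T(b, k) = 0
(2243 + T(170, 124))*(27389 + u(y(11, 8))) = (2243 + 0)*(27389 + (173 - 66*(11 + 11)/(-6 + 8))) = 2243*(27389 + (173 - 66*22/2)) = 2243*(27389 + (173 - 33*22)) = 2243*(27389 + (173 - 66*11)) = 2243*(27389 + (173 - 726)) = 2243*(27389 - 553) = 2243*26836 = 60193148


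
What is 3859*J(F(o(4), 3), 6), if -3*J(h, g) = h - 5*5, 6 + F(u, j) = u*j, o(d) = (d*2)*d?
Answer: -250835/3 ≈ -83612.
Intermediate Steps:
o(d) = 2*d² (o(d) = (2*d)*d = 2*d²)
F(u, j) = -6 + j*u (F(u, j) = -6 + u*j = -6 + j*u)
J(h, g) = 25/3 - h/3 (J(h, g) = -(h - 5*5)/3 = -(h - 25)/3 = -(-25 + h)/3 = 25/3 - h/3)
3859*J(F(o(4), 3), 6) = 3859*(25/3 - (-6 + 3*(2*4²))/3) = 3859*(25/3 - (-6 + 3*(2*16))/3) = 3859*(25/3 - (-6 + 3*32)/3) = 3859*(25/3 - (-6 + 96)/3) = 3859*(25/3 - ⅓*90) = 3859*(25/3 - 30) = 3859*(-65/3) = -250835/3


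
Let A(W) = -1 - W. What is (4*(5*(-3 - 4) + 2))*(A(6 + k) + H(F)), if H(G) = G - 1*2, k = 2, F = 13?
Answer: -264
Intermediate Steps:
H(G) = -2 + G (H(G) = G - 2 = -2 + G)
(4*(5*(-3 - 4) + 2))*(A(6 + k) + H(F)) = (4*(5*(-3 - 4) + 2))*((-1 - (6 + 2)) + (-2 + 13)) = (4*(5*(-7) + 2))*((-1 - 1*8) + 11) = (4*(-35 + 2))*((-1 - 8) + 11) = (4*(-33))*(-9 + 11) = -132*2 = -264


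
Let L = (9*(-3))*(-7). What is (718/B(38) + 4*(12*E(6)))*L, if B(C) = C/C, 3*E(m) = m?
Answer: 153846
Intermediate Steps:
E(m) = m/3
L = 189 (L = -27*(-7) = 189)
B(C) = 1
(718/B(38) + 4*(12*E(6)))*L = (718/1 + 4*(12*((1/3)*6)))*189 = (718*1 + 4*(12*2))*189 = (718 + 4*24)*189 = (718 + 96)*189 = 814*189 = 153846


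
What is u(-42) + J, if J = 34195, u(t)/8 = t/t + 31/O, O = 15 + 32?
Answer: 1607789/47 ≈ 34208.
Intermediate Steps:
O = 47
u(t) = 624/47 (u(t) = 8*(t/t + 31/47) = 8*(1 + 31*(1/47)) = 8*(1 + 31/47) = 8*(78/47) = 624/47)
u(-42) + J = 624/47 + 34195 = 1607789/47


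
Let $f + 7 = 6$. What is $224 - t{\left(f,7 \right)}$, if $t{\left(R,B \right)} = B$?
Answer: $217$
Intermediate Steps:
$f = -1$ ($f = -7 + 6 = -1$)
$224 - t{\left(f,7 \right)} = 224 - 7 = 217$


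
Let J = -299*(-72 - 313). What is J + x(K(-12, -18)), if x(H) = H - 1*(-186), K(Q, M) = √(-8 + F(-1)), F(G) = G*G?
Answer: 115301 + I*√7 ≈ 1.153e+5 + 2.6458*I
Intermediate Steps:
F(G) = G²
K(Q, M) = I*√7 (K(Q, M) = √(-8 + (-1)²) = √(-8 + 1) = √(-7) = I*√7)
J = 115115 (J = -299*(-385) = 115115)
x(H) = 186 + H (x(H) = H + 186 = 186 + H)
J + x(K(-12, -18)) = 115115 + (186 + I*√7) = 115301 + I*√7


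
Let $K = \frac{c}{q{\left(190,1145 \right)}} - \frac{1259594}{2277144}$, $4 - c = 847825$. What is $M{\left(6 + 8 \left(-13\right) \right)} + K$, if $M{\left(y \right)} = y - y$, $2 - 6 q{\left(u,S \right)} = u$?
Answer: $\frac{1447928276959}{53512884} \approx 27058.0$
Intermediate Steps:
$c = -847821$ ($c = 4 - 847825 = -847821$)
$q{\left(u,S \right)} = \frac{1}{3} - \frac{u}{6}$
$M{\left(y \right)} = 0$
$K = \frac{1447928276959}{53512884}$ ($K = - \frac{847821}{\frac{1}{3} - \frac{95}{3}} - \frac{1259594}{2277144} = - \frac{847821}{\frac{1}{3} - \frac{95}{3}} - \frac{629797}{1138572} = - \frac{847821}{- \frac{94}{3}} - \frac{629797}{1138572} = \left(-847821\right) \left(- \frac{3}{94}\right) - \frac{629797}{1138572} = \frac{2543463}{94} - \frac{629797}{1138572} = \frac{1447928276959}{53512884} \approx 27058.0$)
$M{\left(6 + 8 \left(-13\right) \right)} + K = 0 + \frac{1447928276959}{53512884} = \frac{1447928276959}{53512884}$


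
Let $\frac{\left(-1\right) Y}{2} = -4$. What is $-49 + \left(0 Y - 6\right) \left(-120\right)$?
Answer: $671$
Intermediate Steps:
$Y = 8$ ($Y = \left(-2\right) \left(-4\right) = 8$)
$-49 + \left(0 Y - 6\right) \left(-120\right) = -49 + \left(0 \cdot 8 - 6\right) \left(-120\right) = -49 + \left(0 - 6\right) \left(-120\right) = -49 - -720 = -49 + 720 = 671$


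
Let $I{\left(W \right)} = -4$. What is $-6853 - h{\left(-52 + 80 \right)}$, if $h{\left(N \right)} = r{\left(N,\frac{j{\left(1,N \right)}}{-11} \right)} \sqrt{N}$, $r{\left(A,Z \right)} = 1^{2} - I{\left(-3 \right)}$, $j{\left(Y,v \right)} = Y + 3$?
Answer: $-6853 - 10 \sqrt{7} \approx -6879.5$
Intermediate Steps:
$j{\left(Y,v \right)} = 3 + Y$
$r{\left(A,Z \right)} = 5$ ($r{\left(A,Z \right)} = 1^{2} - -4 = 1 + 4 = 5$)
$h{\left(N \right)} = 5 \sqrt{N}$
$-6853 - h{\left(-52 + 80 \right)} = -6853 - 5 \sqrt{-52 + 80} = -6853 - 5 \sqrt{28} = -6853 - 5 \cdot 2 \sqrt{7} = -6853 - 10 \sqrt{7}$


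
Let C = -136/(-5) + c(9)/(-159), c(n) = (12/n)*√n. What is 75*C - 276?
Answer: 93392/53 ≈ 1762.1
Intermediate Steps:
c(n) = 12/√n
C = 21604/795 (C = -136/(-5) + (12/√9)/(-159) = -136*(-⅕) + (12*(⅓))*(-1/159) = 136/5 + 4*(-1/159) = 136/5 - 4/159 = 21604/795 ≈ 27.175)
75*C - 276 = 75*(21604/795) - 276 = 108020/53 - 276 = 93392/53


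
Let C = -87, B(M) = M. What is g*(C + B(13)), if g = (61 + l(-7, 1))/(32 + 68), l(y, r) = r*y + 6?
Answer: -222/5 ≈ -44.400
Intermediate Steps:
l(y, r) = 6 + r*y
g = ⅗ (g = (61 + (6 + 1*(-7)))/(32 + 68) = (61 + (6 - 7))/100 = (61 - 1)*(1/100) = 60*(1/100) = ⅗ ≈ 0.60000)
g*(C + B(13)) = 3*(-87 + 13)/5 = (⅗)*(-74) = -222/5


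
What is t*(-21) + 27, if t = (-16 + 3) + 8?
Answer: 132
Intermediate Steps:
t = -5 (t = -13 + 8 = -5)
t*(-21) + 27 = -5*(-21) + 27 = 105 + 27 = 132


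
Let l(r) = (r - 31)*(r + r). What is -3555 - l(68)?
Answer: -8587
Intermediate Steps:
l(r) = 2*r*(-31 + r) (l(r) = (-31 + r)*(2*r) = 2*r*(-31 + r))
-3555 - l(68) = -3555 - 2*68*(-31 + 68) = -3555 - 2*68*37 = -3555 - 1*5032 = -3555 - 5032 = -8587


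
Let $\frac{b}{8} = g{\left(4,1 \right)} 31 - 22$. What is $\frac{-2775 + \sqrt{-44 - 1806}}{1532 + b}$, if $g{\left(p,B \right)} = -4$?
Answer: $- \frac{2775}{364} + \frac{5 i \sqrt{74}}{364} \approx -7.6236 + 0.11816 i$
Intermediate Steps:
$b = -1168$ ($b = 8 \left(\left(-4\right) 31 - 22\right) = 8 \left(-124 - 22\right) = 8 \left(-146\right) = -1168$)
$\frac{-2775 + \sqrt{-44 - 1806}}{1532 + b} = \frac{-2775 + \sqrt{-44 - 1806}}{1532 - 1168} = \frac{-2775 + \sqrt{-1850}}{364} = \left(-2775 + 5 i \sqrt{74}\right) \frac{1}{364} = - \frac{2775}{364} + \frac{5 i \sqrt{74}}{364}$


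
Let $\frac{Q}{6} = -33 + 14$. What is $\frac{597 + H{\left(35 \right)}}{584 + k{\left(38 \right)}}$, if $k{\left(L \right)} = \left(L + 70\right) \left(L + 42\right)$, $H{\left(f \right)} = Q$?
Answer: $\frac{483}{9224} \approx 0.052363$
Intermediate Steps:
$Q = -114$ ($Q = 6 \left(-33 + 14\right) = 6 \left(-19\right) = -114$)
$H{\left(f \right)} = -114$
$k{\left(L \right)} = \left(42 + L\right) \left(70 + L\right)$ ($k{\left(L \right)} = \left(70 + L\right) \left(42 + L\right) = \left(42 + L\right) \left(70 + L\right)$)
$\frac{597 + H{\left(35 \right)}}{584 + k{\left(38 \right)}} = \frac{597 - 114}{584 + \left(2940 + 38^{2} + 112 \cdot 38\right)} = \frac{483}{584 + \left(2940 + 1444 + 4256\right)} = \frac{483}{584 + 8640} = \frac{483}{9224}$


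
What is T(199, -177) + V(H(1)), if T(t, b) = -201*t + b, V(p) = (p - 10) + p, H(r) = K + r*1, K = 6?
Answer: -40172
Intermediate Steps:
H(r) = 6 + r (H(r) = 6 + r*1 = 6 + r)
V(p) = -10 + 2*p (V(p) = (-10 + p) + p = -10 + 2*p)
T(t, b) = b - 201*t
T(199, -177) + V(H(1)) = (-177 - 201*199) + (-10 + 2*(6 + 1)) = (-177 - 39999) + (-10 + 2*7) = -40176 + (-10 + 14) = -40176 + 4 = -40172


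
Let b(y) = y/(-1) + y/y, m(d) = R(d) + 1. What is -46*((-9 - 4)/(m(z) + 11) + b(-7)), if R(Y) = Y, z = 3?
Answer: -4922/15 ≈ -328.13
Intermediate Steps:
m(d) = 1 + d (m(d) = d + 1 = 1 + d)
b(y) = 1 - y (b(y) = y*(-1) + 1 = -y + 1 = 1 - y)
-46*((-9 - 4)/(m(z) + 11) + b(-7)) = -46*((-9 - 4)/((1 + 3) + 11) + (1 - 1*(-7))) = -46*(-13/(4 + 11) + (1 + 7)) = -46*(-13/15 + 8) = -46*107/15 = -4922/15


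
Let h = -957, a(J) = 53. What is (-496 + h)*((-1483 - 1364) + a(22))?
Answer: 4059682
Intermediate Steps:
(-496 + h)*((-1483 - 1364) + a(22)) = (-496 - 957)*((-1483 - 1364) + 53) = -1453*(-2847 + 53) = -1453*(-2794) = 4059682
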